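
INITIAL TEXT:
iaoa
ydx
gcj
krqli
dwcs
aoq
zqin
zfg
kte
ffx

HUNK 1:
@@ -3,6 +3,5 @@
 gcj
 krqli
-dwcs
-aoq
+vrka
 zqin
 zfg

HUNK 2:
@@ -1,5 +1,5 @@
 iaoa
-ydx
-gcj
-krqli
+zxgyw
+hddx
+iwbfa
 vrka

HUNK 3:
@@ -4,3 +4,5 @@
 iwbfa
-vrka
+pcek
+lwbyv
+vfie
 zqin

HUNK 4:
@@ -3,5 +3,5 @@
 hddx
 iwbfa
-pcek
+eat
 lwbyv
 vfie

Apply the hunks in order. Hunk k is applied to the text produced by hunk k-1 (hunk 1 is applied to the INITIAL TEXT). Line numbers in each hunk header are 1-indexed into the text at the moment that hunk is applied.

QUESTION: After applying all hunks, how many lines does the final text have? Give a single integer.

Answer: 11

Derivation:
Hunk 1: at line 3 remove [dwcs,aoq] add [vrka] -> 9 lines: iaoa ydx gcj krqli vrka zqin zfg kte ffx
Hunk 2: at line 1 remove [ydx,gcj,krqli] add [zxgyw,hddx,iwbfa] -> 9 lines: iaoa zxgyw hddx iwbfa vrka zqin zfg kte ffx
Hunk 3: at line 4 remove [vrka] add [pcek,lwbyv,vfie] -> 11 lines: iaoa zxgyw hddx iwbfa pcek lwbyv vfie zqin zfg kte ffx
Hunk 4: at line 3 remove [pcek] add [eat] -> 11 lines: iaoa zxgyw hddx iwbfa eat lwbyv vfie zqin zfg kte ffx
Final line count: 11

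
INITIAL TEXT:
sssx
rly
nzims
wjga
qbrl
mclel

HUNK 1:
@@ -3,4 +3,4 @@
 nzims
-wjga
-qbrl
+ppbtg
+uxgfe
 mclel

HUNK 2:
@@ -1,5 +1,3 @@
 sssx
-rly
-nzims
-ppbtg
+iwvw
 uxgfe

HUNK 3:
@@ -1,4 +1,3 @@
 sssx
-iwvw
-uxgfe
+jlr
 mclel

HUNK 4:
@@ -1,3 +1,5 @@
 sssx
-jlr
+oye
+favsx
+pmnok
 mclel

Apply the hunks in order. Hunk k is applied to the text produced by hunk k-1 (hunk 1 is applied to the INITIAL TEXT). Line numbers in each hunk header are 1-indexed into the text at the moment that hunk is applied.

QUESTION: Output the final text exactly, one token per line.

Answer: sssx
oye
favsx
pmnok
mclel

Derivation:
Hunk 1: at line 3 remove [wjga,qbrl] add [ppbtg,uxgfe] -> 6 lines: sssx rly nzims ppbtg uxgfe mclel
Hunk 2: at line 1 remove [rly,nzims,ppbtg] add [iwvw] -> 4 lines: sssx iwvw uxgfe mclel
Hunk 3: at line 1 remove [iwvw,uxgfe] add [jlr] -> 3 lines: sssx jlr mclel
Hunk 4: at line 1 remove [jlr] add [oye,favsx,pmnok] -> 5 lines: sssx oye favsx pmnok mclel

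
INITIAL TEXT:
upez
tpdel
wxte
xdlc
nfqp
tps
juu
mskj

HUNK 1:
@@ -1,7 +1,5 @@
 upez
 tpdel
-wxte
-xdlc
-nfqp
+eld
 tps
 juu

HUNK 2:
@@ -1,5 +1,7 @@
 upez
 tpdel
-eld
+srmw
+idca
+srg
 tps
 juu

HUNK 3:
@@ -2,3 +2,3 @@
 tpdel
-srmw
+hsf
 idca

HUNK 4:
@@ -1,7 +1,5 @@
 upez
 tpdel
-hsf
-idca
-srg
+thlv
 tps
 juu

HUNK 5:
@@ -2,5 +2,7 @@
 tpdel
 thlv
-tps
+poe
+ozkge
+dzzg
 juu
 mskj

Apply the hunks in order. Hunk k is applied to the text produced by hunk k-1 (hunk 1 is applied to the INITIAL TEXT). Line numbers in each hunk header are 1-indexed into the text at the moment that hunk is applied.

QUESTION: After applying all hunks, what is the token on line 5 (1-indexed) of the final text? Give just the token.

Answer: ozkge

Derivation:
Hunk 1: at line 1 remove [wxte,xdlc,nfqp] add [eld] -> 6 lines: upez tpdel eld tps juu mskj
Hunk 2: at line 1 remove [eld] add [srmw,idca,srg] -> 8 lines: upez tpdel srmw idca srg tps juu mskj
Hunk 3: at line 2 remove [srmw] add [hsf] -> 8 lines: upez tpdel hsf idca srg tps juu mskj
Hunk 4: at line 1 remove [hsf,idca,srg] add [thlv] -> 6 lines: upez tpdel thlv tps juu mskj
Hunk 5: at line 2 remove [tps] add [poe,ozkge,dzzg] -> 8 lines: upez tpdel thlv poe ozkge dzzg juu mskj
Final line 5: ozkge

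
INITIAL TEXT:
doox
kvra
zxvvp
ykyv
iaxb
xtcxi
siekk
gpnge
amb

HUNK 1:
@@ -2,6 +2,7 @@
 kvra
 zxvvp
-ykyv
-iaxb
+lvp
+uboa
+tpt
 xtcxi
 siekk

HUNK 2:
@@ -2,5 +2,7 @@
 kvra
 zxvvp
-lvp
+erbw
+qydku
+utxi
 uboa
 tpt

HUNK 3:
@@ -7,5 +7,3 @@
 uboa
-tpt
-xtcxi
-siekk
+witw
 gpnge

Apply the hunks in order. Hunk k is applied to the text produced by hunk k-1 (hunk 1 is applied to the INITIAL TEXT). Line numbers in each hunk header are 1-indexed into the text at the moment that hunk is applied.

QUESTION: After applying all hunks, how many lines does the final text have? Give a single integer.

Answer: 10

Derivation:
Hunk 1: at line 2 remove [ykyv,iaxb] add [lvp,uboa,tpt] -> 10 lines: doox kvra zxvvp lvp uboa tpt xtcxi siekk gpnge amb
Hunk 2: at line 2 remove [lvp] add [erbw,qydku,utxi] -> 12 lines: doox kvra zxvvp erbw qydku utxi uboa tpt xtcxi siekk gpnge amb
Hunk 3: at line 7 remove [tpt,xtcxi,siekk] add [witw] -> 10 lines: doox kvra zxvvp erbw qydku utxi uboa witw gpnge amb
Final line count: 10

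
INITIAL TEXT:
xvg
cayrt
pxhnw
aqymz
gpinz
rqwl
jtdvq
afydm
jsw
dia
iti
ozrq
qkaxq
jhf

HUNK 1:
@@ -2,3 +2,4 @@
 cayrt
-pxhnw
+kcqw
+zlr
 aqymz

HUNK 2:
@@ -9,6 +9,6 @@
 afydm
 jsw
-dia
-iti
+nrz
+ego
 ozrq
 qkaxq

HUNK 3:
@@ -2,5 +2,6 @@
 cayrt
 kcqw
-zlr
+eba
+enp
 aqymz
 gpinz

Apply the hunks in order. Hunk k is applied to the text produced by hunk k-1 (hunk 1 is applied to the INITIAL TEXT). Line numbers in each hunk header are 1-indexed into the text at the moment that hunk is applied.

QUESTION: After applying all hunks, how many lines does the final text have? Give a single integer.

Hunk 1: at line 2 remove [pxhnw] add [kcqw,zlr] -> 15 lines: xvg cayrt kcqw zlr aqymz gpinz rqwl jtdvq afydm jsw dia iti ozrq qkaxq jhf
Hunk 2: at line 9 remove [dia,iti] add [nrz,ego] -> 15 lines: xvg cayrt kcqw zlr aqymz gpinz rqwl jtdvq afydm jsw nrz ego ozrq qkaxq jhf
Hunk 3: at line 2 remove [zlr] add [eba,enp] -> 16 lines: xvg cayrt kcqw eba enp aqymz gpinz rqwl jtdvq afydm jsw nrz ego ozrq qkaxq jhf
Final line count: 16

Answer: 16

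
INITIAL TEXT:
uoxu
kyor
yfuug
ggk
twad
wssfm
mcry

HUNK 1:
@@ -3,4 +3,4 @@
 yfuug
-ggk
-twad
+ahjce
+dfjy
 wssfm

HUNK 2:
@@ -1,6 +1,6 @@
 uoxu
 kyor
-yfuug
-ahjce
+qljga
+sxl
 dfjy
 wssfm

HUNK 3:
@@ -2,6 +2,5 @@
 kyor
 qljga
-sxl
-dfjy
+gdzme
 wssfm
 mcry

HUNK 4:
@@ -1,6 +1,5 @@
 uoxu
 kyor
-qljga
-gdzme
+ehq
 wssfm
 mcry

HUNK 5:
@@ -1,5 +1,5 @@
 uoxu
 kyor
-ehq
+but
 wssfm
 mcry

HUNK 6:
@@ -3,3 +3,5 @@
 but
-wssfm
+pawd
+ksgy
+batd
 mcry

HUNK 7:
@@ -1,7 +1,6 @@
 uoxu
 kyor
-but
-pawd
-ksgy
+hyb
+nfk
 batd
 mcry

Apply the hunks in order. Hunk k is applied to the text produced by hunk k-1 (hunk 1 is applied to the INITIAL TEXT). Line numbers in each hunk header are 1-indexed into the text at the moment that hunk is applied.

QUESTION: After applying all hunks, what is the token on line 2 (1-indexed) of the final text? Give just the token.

Hunk 1: at line 3 remove [ggk,twad] add [ahjce,dfjy] -> 7 lines: uoxu kyor yfuug ahjce dfjy wssfm mcry
Hunk 2: at line 1 remove [yfuug,ahjce] add [qljga,sxl] -> 7 lines: uoxu kyor qljga sxl dfjy wssfm mcry
Hunk 3: at line 2 remove [sxl,dfjy] add [gdzme] -> 6 lines: uoxu kyor qljga gdzme wssfm mcry
Hunk 4: at line 1 remove [qljga,gdzme] add [ehq] -> 5 lines: uoxu kyor ehq wssfm mcry
Hunk 5: at line 1 remove [ehq] add [but] -> 5 lines: uoxu kyor but wssfm mcry
Hunk 6: at line 3 remove [wssfm] add [pawd,ksgy,batd] -> 7 lines: uoxu kyor but pawd ksgy batd mcry
Hunk 7: at line 1 remove [but,pawd,ksgy] add [hyb,nfk] -> 6 lines: uoxu kyor hyb nfk batd mcry
Final line 2: kyor

Answer: kyor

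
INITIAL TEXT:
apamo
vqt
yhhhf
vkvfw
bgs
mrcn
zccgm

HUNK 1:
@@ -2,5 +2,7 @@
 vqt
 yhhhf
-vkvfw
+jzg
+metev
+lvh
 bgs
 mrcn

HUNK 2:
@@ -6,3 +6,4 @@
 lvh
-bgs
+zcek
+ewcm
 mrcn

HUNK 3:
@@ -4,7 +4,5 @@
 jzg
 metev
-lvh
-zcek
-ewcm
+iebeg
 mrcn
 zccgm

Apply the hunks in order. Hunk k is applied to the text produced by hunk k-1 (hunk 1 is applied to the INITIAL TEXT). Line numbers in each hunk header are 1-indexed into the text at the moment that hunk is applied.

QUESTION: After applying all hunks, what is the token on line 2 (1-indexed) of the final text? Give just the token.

Hunk 1: at line 2 remove [vkvfw] add [jzg,metev,lvh] -> 9 lines: apamo vqt yhhhf jzg metev lvh bgs mrcn zccgm
Hunk 2: at line 6 remove [bgs] add [zcek,ewcm] -> 10 lines: apamo vqt yhhhf jzg metev lvh zcek ewcm mrcn zccgm
Hunk 3: at line 4 remove [lvh,zcek,ewcm] add [iebeg] -> 8 lines: apamo vqt yhhhf jzg metev iebeg mrcn zccgm
Final line 2: vqt

Answer: vqt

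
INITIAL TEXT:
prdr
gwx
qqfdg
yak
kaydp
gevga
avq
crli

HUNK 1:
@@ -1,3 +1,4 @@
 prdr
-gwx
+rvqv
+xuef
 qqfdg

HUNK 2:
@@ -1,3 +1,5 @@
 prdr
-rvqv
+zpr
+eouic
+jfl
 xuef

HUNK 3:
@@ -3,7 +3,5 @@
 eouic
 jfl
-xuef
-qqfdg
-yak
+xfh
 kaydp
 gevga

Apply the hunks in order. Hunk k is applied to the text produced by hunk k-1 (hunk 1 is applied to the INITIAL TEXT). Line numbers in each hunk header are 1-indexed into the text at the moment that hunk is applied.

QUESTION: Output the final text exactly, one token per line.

Answer: prdr
zpr
eouic
jfl
xfh
kaydp
gevga
avq
crli

Derivation:
Hunk 1: at line 1 remove [gwx] add [rvqv,xuef] -> 9 lines: prdr rvqv xuef qqfdg yak kaydp gevga avq crli
Hunk 2: at line 1 remove [rvqv] add [zpr,eouic,jfl] -> 11 lines: prdr zpr eouic jfl xuef qqfdg yak kaydp gevga avq crli
Hunk 3: at line 3 remove [xuef,qqfdg,yak] add [xfh] -> 9 lines: prdr zpr eouic jfl xfh kaydp gevga avq crli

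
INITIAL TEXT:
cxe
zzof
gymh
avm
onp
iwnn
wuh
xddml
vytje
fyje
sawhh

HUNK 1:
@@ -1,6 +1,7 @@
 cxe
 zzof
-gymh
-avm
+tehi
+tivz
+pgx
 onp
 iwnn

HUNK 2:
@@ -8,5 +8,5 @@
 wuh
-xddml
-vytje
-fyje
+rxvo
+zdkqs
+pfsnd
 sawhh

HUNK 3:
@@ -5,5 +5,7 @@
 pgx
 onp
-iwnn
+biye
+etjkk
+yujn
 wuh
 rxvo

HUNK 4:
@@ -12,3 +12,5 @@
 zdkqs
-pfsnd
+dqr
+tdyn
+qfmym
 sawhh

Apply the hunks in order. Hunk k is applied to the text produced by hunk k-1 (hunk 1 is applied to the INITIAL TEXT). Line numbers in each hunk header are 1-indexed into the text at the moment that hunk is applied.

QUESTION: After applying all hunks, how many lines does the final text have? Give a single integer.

Hunk 1: at line 1 remove [gymh,avm] add [tehi,tivz,pgx] -> 12 lines: cxe zzof tehi tivz pgx onp iwnn wuh xddml vytje fyje sawhh
Hunk 2: at line 8 remove [xddml,vytje,fyje] add [rxvo,zdkqs,pfsnd] -> 12 lines: cxe zzof tehi tivz pgx onp iwnn wuh rxvo zdkqs pfsnd sawhh
Hunk 3: at line 5 remove [iwnn] add [biye,etjkk,yujn] -> 14 lines: cxe zzof tehi tivz pgx onp biye etjkk yujn wuh rxvo zdkqs pfsnd sawhh
Hunk 4: at line 12 remove [pfsnd] add [dqr,tdyn,qfmym] -> 16 lines: cxe zzof tehi tivz pgx onp biye etjkk yujn wuh rxvo zdkqs dqr tdyn qfmym sawhh
Final line count: 16

Answer: 16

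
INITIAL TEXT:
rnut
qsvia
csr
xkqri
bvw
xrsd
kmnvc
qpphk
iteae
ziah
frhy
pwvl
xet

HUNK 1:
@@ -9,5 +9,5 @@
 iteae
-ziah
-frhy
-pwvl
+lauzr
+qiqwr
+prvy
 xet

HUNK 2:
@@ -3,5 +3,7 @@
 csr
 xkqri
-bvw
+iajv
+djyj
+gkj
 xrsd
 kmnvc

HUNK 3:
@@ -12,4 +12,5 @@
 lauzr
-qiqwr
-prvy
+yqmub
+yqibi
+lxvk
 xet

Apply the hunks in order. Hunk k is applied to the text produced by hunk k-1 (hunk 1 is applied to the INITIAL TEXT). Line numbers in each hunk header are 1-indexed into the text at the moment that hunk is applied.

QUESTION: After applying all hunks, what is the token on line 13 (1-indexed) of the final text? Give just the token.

Answer: yqmub

Derivation:
Hunk 1: at line 9 remove [ziah,frhy,pwvl] add [lauzr,qiqwr,prvy] -> 13 lines: rnut qsvia csr xkqri bvw xrsd kmnvc qpphk iteae lauzr qiqwr prvy xet
Hunk 2: at line 3 remove [bvw] add [iajv,djyj,gkj] -> 15 lines: rnut qsvia csr xkqri iajv djyj gkj xrsd kmnvc qpphk iteae lauzr qiqwr prvy xet
Hunk 3: at line 12 remove [qiqwr,prvy] add [yqmub,yqibi,lxvk] -> 16 lines: rnut qsvia csr xkqri iajv djyj gkj xrsd kmnvc qpphk iteae lauzr yqmub yqibi lxvk xet
Final line 13: yqmub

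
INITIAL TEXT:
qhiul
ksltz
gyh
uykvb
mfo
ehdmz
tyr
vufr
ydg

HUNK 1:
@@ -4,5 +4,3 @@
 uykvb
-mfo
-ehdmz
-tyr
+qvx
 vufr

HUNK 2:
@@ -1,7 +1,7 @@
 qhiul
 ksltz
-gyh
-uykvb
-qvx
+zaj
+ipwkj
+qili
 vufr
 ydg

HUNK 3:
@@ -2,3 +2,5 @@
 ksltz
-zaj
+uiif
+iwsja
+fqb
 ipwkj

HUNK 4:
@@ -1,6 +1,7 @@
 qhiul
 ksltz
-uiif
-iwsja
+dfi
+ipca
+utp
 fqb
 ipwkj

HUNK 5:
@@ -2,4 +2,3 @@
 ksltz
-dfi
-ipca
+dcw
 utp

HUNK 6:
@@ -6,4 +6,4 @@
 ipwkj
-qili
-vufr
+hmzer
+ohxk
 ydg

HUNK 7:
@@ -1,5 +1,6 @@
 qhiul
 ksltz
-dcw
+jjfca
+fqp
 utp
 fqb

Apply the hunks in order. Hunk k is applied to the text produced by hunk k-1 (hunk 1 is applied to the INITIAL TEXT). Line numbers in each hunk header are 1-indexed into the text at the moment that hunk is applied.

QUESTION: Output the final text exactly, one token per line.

Answer: qhiul
ksltz
jjfca
fqp
utp
fqb
ipwkj
hmzer
ohxk
ydg

Derivation:
Hunk 1: at line 4 remove [mfo,ehdmz,tyr] add [qvx] -> 7 lines: qhiul ksltz gyh uykvb qvx vufr ydg
Hunk 2: at line 1 remove [gyh,uykvb,qvx] add [zaj,ipwkj,qili] -> 7 lines: qhiul ksltz zaj ipwkj qili vufr ydg
Hunk 3: at line 2 remove [zaj] add [uiif,iwsja,fqb] -> 9 lines: qhiul ksltz uiif iwsja fqb ipwkj qili vufr ydg
Hunk 4: at line 1 remove [uiif,iwsja] add [dfi,ipca,utp] -> 10 lines: qhiul ksltz dfi ipca utp fqb ipwkj qili vufr ydg
Hunk 5: at line 2 remove [dfi,ipca] add [dcw] -> 9 lines: qhiul ksltz dcw utp fqb ipwkj qili vufr ydg
Hunk 6: at line 6 remove [qili,vufr] add [hmzer,ohxk] -> 9 lines: qhiul ksltz dcw utp fqb ipwkj hmzer ohxk ydg
Hunk 7: at line 1 remove [dcw] add [jjfca,fqp] -> 10 lines: qhiul ksltz jjfca fqp utp fqb ipwkj hmzer ohxk ydg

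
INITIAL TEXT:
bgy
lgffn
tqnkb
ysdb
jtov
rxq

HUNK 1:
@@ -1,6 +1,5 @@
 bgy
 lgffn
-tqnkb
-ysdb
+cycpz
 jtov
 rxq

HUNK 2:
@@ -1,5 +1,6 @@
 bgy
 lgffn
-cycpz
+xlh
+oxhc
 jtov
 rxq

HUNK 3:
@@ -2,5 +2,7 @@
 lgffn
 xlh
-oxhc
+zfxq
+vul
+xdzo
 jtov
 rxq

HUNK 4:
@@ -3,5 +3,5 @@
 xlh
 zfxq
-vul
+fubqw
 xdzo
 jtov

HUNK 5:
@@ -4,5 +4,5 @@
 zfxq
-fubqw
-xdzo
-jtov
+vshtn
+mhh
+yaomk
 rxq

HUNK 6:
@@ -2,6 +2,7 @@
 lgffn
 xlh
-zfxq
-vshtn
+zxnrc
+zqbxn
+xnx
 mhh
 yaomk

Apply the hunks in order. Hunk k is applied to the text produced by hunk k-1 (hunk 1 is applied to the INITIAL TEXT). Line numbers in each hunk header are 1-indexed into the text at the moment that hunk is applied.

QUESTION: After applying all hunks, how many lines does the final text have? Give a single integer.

Answer: 9

Derivation:
Hunk 1: at line 1 remove [tqnkb,ysdb] add [cycpz] -> 5 lines: bgy lgffn cycpz jtov rxq
Hunk 2: at line 1 remove [cycpz] add [xlh,oxhc] -> 6 lines: bgy lgffn xlh oxhc jtov rxq
Hunk 3: at line 2 remove [oxhc] add [zfxq,vul,xdzo] -> 8 lines: bgy lgffn xlh zfxq vul xdzo jtov rxq
Hunk 4: at line 3 remove [vul] add [fubqw] -> 8 lines: bgy lgffn xlh zfxq fubqw xdzo jtov rxq
Hunk 5: at line 4 remove [fubqw,xdzo,jtov] add [vshtn,mhh,yaomk] -> 8 lines: bgy lgffn xlh zfxq vshtn mhh yaomk rxq
Hunk 6: at line 2 remove [zfxq,vshtn] add [zxnrc,zqbxn,xnx] -> 9 lines: bgy lgffn xlh zxnrc zqbxn xnx mhh yaomk rxq
Final line count: 9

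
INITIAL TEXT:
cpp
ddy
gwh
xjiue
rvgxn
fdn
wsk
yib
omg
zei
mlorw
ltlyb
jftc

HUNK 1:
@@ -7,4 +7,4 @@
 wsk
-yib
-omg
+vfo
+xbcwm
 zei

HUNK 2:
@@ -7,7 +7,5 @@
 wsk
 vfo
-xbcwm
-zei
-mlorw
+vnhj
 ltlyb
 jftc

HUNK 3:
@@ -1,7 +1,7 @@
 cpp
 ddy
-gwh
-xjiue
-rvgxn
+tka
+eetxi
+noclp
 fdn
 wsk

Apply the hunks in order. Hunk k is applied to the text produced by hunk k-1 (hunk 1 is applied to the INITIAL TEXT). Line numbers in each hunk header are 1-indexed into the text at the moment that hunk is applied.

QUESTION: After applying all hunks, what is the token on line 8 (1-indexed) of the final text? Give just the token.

Hunk 1: at line 7 remove [yib,omg] add [vfo,xbcwm] -> 13 lines: cpp ddy gwh xjiue rvgxn fdn wsk vfo xbcwm zei mlorw ltlyb jftc
Hunk 2: at line 7 remove [xbcwm,zei,mlorw] add [vnhj] -> 11 lines: cpp ddy gwh xjiue rvgxn fdn wsk vfo vnhj ltlyb jftc
Hunk 3: at line 1 remove [gwh,xjiue,rvgxn] add [tka,eetxi,noclp] -> 11 lines: cpp ddy tka eetxi noclp fdn wsk vfo vnhj ltlyb jftc
Final line 8: vfo

Answer: vfo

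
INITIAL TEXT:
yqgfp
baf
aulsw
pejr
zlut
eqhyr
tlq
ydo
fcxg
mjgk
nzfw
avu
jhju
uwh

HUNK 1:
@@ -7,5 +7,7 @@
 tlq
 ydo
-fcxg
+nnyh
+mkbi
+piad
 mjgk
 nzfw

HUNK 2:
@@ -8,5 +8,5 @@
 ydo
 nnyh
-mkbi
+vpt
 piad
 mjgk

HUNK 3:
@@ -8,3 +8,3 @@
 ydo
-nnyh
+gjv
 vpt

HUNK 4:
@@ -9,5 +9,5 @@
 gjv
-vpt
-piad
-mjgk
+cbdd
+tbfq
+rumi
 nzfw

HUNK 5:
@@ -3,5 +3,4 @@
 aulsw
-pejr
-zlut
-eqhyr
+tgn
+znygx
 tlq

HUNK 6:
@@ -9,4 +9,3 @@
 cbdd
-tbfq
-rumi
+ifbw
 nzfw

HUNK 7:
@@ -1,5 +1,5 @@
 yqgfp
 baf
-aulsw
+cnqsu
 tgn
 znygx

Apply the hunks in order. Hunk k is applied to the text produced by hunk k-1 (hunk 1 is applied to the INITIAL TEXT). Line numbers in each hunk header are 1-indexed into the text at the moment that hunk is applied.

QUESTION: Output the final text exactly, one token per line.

Answer: yqgfp
baf
cnqsu
tgn
znygx
tlq
ydo
gjv
cbdd
ifbw
nzfw
avu
jhju
uwh

Derivation:
Hunk 1: at line 7 remove [fcxg] add [nnyh,mkbi,piad] -> 16 lines: yqgfp baf aulsw pejr zlut eqhyr tlq ydo nnyh mkbi piad mjgk nzfw avu jhju uwh
Hunk 2: at line 8 remove [mkbi] add [vpt] -> 16 lines: yqgfp baf aulsw pejr zlut eqhyr tlq ydo nnyh vpt piad mjgk nzfw avu jhju uwh
Hunk 3: at line 8 remove [nnyh] add [gjv] -> 16 lines: yqgfp baf aulsw pejr zlut eqhyr tlq ydo gjv vpt piad mjgk nzfw avu jhju uwh
Hunk 4: at line 9 remove [vpt,piad,mjgk] add [cbdd,tbfq,rumi] -> 16 lines: yqgfp baf aulsw pejr zlut eqhyr tlq ydo gjv cbdd tbfq rumi nzfw avu jhju uwh
Hunk 5: at line 3 remove [pejr,zlut,eqhyr] add [tgn,znygx] -> 15 lines: yqgfp baf aulsw tgn znygx tlq ydo gjv cbdd tbfq rumi nzfw avu jhju uwh
Hunk 6: at line 9 remove [tbfq,rumi] add [ifbw] -> 14 lines: yqgfp baf aulsw tgn znygx tlq ydo gjv cbdd ifbw nzfw avu jhju uwh
Hunk 7: at line 1 remove [aulsw] add [cnqsu] -> 14 lines: yqgfp baf cnqsu tgn znygx tlq ydo gjv cbdd ifbw nzfw avu jhju uwh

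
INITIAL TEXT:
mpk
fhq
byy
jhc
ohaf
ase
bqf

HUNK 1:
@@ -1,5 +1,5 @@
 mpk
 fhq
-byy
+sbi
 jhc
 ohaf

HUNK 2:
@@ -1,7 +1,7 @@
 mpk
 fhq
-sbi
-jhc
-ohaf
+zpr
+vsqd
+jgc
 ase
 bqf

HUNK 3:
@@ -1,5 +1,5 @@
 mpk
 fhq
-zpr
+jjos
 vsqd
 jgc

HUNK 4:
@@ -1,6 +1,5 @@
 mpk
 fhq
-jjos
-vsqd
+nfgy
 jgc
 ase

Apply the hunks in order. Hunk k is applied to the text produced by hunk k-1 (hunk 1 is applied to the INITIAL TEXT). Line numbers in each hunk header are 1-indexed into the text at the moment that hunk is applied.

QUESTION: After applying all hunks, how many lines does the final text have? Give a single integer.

Hunk 1: at line 1 remove [byy] add [sbi] -> 7 lines: mpk fhq sbi jhc ohaf ase bqf
Hunk 2: at line 1 remove [sbi,jhc,ohaf] add [zpr,vsqd,jgc] -> 7 lines: mpk fhq zpr vsqd jgc ase bqf
Hunk 3: at line 1 remove [zpr] add [jjos] -> 7 lines: mpk fhq jjos vsqd jgc ase bqf
Hunk 4: at line 1 remove [jjos,vsqd] add [nfgy] -> 6 lines: mpk fhq nfgy jgc ase bqf
Final line count: 6

Answer: 6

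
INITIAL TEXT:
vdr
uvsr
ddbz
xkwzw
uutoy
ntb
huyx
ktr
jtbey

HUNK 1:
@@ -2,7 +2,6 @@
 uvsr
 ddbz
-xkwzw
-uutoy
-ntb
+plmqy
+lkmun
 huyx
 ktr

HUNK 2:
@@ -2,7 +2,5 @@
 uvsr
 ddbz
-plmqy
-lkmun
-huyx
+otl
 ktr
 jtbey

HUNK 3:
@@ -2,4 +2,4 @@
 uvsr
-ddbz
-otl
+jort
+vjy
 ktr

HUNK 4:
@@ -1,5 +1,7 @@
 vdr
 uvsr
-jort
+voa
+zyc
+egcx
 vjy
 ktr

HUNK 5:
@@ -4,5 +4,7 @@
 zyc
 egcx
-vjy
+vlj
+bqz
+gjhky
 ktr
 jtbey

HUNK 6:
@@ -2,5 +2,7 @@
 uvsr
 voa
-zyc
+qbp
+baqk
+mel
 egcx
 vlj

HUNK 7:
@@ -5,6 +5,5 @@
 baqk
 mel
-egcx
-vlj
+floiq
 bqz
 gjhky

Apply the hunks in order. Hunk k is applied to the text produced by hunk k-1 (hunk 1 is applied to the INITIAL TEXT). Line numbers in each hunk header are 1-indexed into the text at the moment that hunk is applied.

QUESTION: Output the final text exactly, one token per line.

Answer: vdr
uvsr
voa
qbp
baqk
mel
floiq
bqz
gjhky
ktr
jtbey

Derivation:
Hunk 1: at line 2 remove [xkwzw,uutoy,ntb] add [plmqy,lkmun] -> 8 lines: vdr uvsr ddbz plmqy lkmun huyx ktr jtbey
Hunk 2: at line 2 remove [plmqy,lkmun,huyx] add [otl] -> 6 lines: vdr uvsr ddbz otl ktr jtbey
Hunk 3: at line 2 remove [ddbz,otl] add [jort,vjy] -> 6 lines: vdr uvsr jort vjy ktr jtbey
Hunk 4: at line 1 remove [jort] add [voa,zyc,egcx] -> 8 lines: vdr uvsr voa zyc egcx vjy ktr jtbey
Hunk 5: at line 4 remove [vjy] add [vlj,bqz,gjhky] -> 10 lines: vdr uvsr voa zyc egcx vlj bqz gjhky ktr jtbey
Hunk 6: at line 2 remove [zyc] add [qbp,baqk,mel] -> 12 lines: vdr uvsr voa qbp baqk mel egcx vlj bqz gjhky ktr jtbey
Hunk 7: at line 5 remove [egcx,vlj] add [floiq] -> 11 lines: vdr uvsr voa qbp baqk mel floiq bqz gjhky ktr jtbey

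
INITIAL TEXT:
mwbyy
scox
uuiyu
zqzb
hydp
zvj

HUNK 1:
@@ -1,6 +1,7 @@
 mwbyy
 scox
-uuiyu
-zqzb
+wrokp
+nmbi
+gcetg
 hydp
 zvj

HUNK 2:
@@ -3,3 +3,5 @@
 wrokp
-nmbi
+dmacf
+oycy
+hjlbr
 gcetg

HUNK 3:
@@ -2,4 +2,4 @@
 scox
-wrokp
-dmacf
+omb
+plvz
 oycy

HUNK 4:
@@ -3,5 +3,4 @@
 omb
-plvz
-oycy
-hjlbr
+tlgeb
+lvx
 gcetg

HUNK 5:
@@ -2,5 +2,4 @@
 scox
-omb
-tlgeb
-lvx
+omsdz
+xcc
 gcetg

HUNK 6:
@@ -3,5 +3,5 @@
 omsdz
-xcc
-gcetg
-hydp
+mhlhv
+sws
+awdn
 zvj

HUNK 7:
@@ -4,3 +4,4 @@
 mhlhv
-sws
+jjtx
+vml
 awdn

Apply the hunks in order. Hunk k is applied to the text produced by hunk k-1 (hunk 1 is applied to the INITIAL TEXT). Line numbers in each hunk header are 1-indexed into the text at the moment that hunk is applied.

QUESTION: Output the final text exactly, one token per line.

Answer: mwbyy
scox
omsdz
mhlhv
jjtx
vml
awdn
zvj

Derivation:
Hunk 1: at line 1 remove [uuiyu,zqzb] add [wrokp,nmbi,gcetg] -> 7 lines: mwbyy scox wrokp nmbi gcetg hydp zvj
Hunk 2: at line 3 remove [nmbi] add [dmacf,oycy,hjlbr] -> 9 lines: mwbyy scox wrokp dmacf oycy hjlbr gcetg hydp zvj
Hunk 3: at line 2 remove [wrokp,dmacf] add [omb,plvz] -> 9 lines: mwbyy scox omb plvz oycy hjlbr gcetg hydp zvj
Hunk 4: at line 3 remove [plvz,oycy,hjlbr] add [tlgeb,lvx] -> 8 lines: mwbyy scox omb tlgeb lvx gcetg hydp zvj
Hunk 5: at line 2 remove [omb,tlgeb,lvx] add [omsdz,xcc] -> 7 lines: mwbyy scox omsdz xcc gcetg hydp zvj
Hunk 6: at line 3 remove [xcc,gcetg,hydp] add [mhlhv,sws,awdn] -> 7 lines: mwbyy scox omsdz mhlhv sws awdn zvj
Hunk 7: at line 4 remove [sws] add [jjtx,vml] -> 8 lines: mwbyy scox omsdz mhlhv jjtx vml awdn zvj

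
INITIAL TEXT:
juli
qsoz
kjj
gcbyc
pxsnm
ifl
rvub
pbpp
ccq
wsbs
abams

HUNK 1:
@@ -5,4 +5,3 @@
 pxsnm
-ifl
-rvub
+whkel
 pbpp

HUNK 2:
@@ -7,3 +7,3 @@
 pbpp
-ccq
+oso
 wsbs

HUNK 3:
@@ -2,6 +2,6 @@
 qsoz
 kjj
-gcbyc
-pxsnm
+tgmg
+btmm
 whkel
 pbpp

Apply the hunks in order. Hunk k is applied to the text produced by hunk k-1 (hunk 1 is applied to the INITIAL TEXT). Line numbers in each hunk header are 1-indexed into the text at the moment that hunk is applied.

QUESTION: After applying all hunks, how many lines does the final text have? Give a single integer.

Answer: 10

Derivation:
Hunk 1: at line 5 remove [ifl,rvub] add [whkel] -> 10 lines: juli qsoz kjj gcbyc pxsnm whkel pbpp ccq wsbs abams
Hunk 2: at line 7 remove [ccq] add [oso] -> 10 lines: juli qsoz kjj gcbyc pxsnm whkel pbpp oso wsbs abams
Hunk 3: at line 2 remove [gcbyc,pxsnm] add [tgmg,btmm] -> 10 lines: juli qsoz kjj tgmg btmm whkel pbpp oso wsbs abams
Final line count: 10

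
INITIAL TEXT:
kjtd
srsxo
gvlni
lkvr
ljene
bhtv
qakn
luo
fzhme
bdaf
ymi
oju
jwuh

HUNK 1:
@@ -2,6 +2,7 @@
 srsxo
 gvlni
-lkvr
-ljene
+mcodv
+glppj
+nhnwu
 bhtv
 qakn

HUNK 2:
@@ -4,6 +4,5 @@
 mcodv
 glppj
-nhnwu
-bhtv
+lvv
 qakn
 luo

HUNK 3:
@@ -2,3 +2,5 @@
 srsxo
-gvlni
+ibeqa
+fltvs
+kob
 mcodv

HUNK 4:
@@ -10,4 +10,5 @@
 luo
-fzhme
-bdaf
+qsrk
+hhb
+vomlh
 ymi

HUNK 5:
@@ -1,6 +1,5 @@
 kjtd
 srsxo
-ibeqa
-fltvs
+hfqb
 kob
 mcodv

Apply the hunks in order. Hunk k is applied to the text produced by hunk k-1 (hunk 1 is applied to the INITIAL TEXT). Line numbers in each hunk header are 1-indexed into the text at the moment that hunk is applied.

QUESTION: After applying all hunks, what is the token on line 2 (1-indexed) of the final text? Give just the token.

Hunk 1: at line 2 remove [lkvr,ljene] add [mcodv,glppj,nhnwu] -> 14 lines: kjtd srsxo gvlni mcodv glppj nhnwu bhtv qakn luo fzhme bdaf ymi oju jwuh
Hunk 2: at line 4 remove [nhnwu,bhtv] add [lvv] -> 13 lines: kjtd srsxo gvlni mcodv glppj lvv qakn luo fzhme bdaf ymi oju jwuh
Hunk 3: at line 2 remove [gvlni] add [ibeqa,fltvs,kob] -> 15 lines: kjtd srsxo ibeqa fltvs kob mcodv glppj lvv qakn luo fzhme bdaf ymi oju jwuh
Hunk 4: at line 10 remove [fzhme,bdaf] add [qsrk,hhb,vomlh] -> 16 lines: kjtd srsxo ibeqa fltvs kob mcodv glppj lvv qakn luo qsrk hhb vomlh ymi oju jwuh
Hunk 5: at line 1 remove [ibeqa,fltvs] add [hfqb] -> 15 lines: kjtd srsxo hfqb kob mcodv glppj lvv qakn luo qsrk hhb vomlh ymi oju jwuh
Final line 2: srsxo

Answer: srsxo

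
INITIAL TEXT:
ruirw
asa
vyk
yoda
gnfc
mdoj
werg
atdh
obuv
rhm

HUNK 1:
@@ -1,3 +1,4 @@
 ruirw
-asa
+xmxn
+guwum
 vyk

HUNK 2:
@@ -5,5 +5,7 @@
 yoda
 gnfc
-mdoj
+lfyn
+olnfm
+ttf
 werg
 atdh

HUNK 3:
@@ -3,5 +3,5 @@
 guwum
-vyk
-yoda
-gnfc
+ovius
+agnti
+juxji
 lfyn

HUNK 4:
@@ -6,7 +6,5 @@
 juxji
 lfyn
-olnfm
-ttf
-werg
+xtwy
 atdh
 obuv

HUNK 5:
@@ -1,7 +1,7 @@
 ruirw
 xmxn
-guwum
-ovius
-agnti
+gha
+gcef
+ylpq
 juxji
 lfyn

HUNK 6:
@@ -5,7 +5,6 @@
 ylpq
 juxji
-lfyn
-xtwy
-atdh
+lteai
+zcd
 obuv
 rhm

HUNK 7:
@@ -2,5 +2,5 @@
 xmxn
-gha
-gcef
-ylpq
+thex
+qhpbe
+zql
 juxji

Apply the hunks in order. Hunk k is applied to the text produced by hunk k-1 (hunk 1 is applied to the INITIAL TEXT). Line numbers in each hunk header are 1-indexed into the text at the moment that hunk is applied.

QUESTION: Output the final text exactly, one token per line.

Hunk 1: at line 1 remove [asa] add [xmxn,guwum] -> 11 lines: ruirw xmxn guwum vyk yoda gnfc mdoj werg atdh obuv rhm
Hunk 2: at line 5 remove [mdoj] add [lfyn,olnfm,ttf] -> 13 lines: ruirw xmxn guwum vyk yoda gnfc lfyn olnfm ttf werg atdh obuv rhm
Hunk 3: at line 3 remove [vyk,yoda,gnfc] add [ovius,agnti,juxji] -> 13 lines: ruirw xmxn guwum ovius agnti juxji lfyn olnfm ttf werg atdh obuv rhm
Hunk 4: at line 6 remove [olnfm,ttf,werg] add [xtwy] -> 11 lines: ruirw xmxn guwum ovius agnti juxji lfyn xtwy atdh obuv rhm
Hunk 5: at line 1 remove [guwum,ovius,agnti] add [gha,gcef,ylpq] -> 11 lines: ruirw xmxn gha gcef ylpq juxji lfyn xtwy atdh obuv rhm
Hunk 6: at line 5 remove [lfyn,xtwy,atdh] add [lteai,zcd] -> 10 lines: ruirw xmxn gha gcef ylpq juxji lteai zcd obuv rhm
Hunk 7: at line 2 remove [gha,gcef,ylpq] add [thex,qhpbe,zql] -> 10 lines: ruirw xmxn thex qhpbe zql juxji lteai zcd obuv rhm

Answer: ruirw
xmxn
thex
qhpbe
zql
juxji
lteai
zcd
obuv
rhm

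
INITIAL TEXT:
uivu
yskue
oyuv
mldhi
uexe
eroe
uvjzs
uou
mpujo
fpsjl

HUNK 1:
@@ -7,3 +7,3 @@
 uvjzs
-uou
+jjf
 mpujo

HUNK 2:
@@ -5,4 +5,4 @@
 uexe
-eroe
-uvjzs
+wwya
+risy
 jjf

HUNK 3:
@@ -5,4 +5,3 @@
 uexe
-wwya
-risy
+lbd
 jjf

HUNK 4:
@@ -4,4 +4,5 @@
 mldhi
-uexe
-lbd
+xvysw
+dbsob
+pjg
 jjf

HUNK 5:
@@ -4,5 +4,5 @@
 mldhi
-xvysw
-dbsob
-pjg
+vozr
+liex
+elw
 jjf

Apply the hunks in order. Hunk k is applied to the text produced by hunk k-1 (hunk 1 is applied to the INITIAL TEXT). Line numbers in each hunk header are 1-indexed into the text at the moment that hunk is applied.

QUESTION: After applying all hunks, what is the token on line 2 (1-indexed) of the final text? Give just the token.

Answer: yskue

Derivation:
Hunk 1: at line 7 remove [uou] add [jjf] -> 10 lines: uivu yskue oyuv mldhi uexe eroe uvjzs jjf mpujo fpsjl
Hunk 2: at line 5 remove [eroe,uvjzs] add [wwya,risy] -> 10 lines: uivu yskue oyuv mldhi uexe wwya risy jjf mpujo fpsjl
Hunk 3: at line 5 remove [wwya,risy] add [lbd] -> 9 lines: uivu yskue oyuv mldhi uexe lbd jjf mpujo fpsjl
Hunk 4: at line 4 remove [uexe,lbd] add [xvysw,dbsob,pjg] -> 10 lines: uivu yskue oyuv mldhi xvysw dbsob pjg jjf mpujo fpsjl
Hunk 5: at line 4 remove [xvysw,dbsob,pjg] add [vozr,liex,elw] -> 10 lines: uivu yskue oyuv mldhi vozr liex elw jjf mpujo fpsjl
Final line 2: yskue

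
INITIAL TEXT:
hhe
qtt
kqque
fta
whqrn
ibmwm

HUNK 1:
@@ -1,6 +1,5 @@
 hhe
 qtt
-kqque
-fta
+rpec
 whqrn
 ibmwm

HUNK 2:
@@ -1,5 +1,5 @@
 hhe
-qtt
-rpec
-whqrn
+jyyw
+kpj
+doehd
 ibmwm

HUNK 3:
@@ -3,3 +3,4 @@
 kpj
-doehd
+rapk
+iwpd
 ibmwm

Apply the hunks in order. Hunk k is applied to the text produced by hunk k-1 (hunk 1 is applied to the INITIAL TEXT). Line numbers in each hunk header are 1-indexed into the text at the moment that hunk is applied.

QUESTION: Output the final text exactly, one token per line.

Hunk 1: at line 1 remove [kqque,fta] add [rpec] -> 5 lines: hhe qtt rpec whqrn ibmwm
Hunk 2: at line 1 remove [qtt,rpec,whqrn] add [jyyw,kpj,doehd] -> 5 lines: hhe jyyw kpj doehd ibmwm
Hunk 3: at line 3 remove [doehd] add [rapk,iwpd] -> 6 lines: hhe jyyw kpj rapk iwpd ibmwm

Answer: hhe
jyyw
kpj
rapk
iwpd
ibmwm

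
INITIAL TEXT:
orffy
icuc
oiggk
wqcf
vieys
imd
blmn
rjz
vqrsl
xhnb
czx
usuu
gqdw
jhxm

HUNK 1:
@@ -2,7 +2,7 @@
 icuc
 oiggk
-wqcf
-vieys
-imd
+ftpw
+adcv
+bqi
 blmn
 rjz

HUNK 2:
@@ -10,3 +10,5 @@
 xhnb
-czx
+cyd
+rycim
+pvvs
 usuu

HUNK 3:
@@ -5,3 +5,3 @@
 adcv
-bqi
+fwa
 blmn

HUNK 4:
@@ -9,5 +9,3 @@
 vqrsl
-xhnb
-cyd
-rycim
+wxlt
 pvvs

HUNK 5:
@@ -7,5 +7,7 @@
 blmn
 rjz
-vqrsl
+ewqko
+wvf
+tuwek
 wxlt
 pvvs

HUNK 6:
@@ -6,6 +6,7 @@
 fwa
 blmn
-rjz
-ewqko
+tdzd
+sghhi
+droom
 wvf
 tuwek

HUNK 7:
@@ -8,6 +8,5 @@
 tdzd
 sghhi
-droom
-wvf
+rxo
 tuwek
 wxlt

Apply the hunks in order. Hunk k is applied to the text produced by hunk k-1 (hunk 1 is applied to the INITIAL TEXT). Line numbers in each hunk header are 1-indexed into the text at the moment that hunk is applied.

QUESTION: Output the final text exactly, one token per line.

Hunk 1: at line 2 remove [wqcf,vieys,imd] add [ftpw,adcv,bqi] -> 14 lines: orffy icuc oiggk ftpw adcv bqi blmn rjz vqrsl xhnb czx usuu gqdw jhxm
Hunk 2: at line 10 remove [czx] add [cyd,rycim,pvvs] -> 16 lines: orffy icuc oiggk ftpw adcv bqi blmn rjz vqrsl xhnb cyd rycim pvvs usuu gqdw jhxm
Hunk 3: at line 5 remove [bqi] add [fwa] -> 16 lines: orffy icuc oiggk ftpw adcv fwa blmn rjz vqrsl xhnb cyd rycim pvvs usuu gqdw jhxm
Hunk 4: at line 9 remove [xhnb,cyd,rycim] add [wxlt] -> 14 lines: orffy icuc oiggk ftpw adcv fwa blmn rjz vqrsl wxlt pvvs usuu gqdw jhxm
Hunk 5: at line 7 remove [vqrsl] add [ewqko,wvf,tuwek] -> 16 lines: orffy icuc oiggk ftpw adcv fwa blmn rjz ewqko wvf tuwek wxlt pvvs usuu gqdw jhxm
Hunk 6: at line 6 remove [rjz,ewqko] add [tdzd,sghhi,droom] -> 17 lines: orffy icuc oiggk ftpw adcv fwa blmn tdzd sghhi droom wvf tuwek wxlt pvvs usuu gqdw jhxm
Hunk 7: at line 8 remove [droom,wvf] add [rxo] -> 16 lines: orffy icuc oiggk ftpw adcv fwa blmn tdzd sghhi rxo tuwek wxlt pvvs usuu gqdw jhxm

Answer: orffy
icuc
oiggk
ftpw
adcv
fwa
blmn
tdzd
sghhi
rxo
tuwek
wxlt
pvvs
usuu
gqdw
jhxm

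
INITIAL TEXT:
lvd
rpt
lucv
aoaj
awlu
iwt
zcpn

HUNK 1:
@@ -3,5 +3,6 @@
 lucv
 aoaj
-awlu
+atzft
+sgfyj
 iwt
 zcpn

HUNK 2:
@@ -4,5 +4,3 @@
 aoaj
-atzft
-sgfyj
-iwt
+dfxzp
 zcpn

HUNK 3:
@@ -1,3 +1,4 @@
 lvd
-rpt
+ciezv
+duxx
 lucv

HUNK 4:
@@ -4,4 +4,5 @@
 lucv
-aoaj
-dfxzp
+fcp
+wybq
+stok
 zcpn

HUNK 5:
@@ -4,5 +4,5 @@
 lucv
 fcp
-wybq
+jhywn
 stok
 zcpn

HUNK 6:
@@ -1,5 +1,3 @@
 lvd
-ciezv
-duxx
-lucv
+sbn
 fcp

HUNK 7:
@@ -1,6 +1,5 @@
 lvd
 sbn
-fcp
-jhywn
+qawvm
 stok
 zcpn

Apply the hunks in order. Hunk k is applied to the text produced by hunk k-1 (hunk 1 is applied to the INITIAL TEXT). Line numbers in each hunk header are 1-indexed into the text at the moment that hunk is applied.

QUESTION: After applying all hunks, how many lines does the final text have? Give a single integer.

Answer: 5

Derivation:
Hunk 1: at line 3 remove [awlu] add [atzft,sgfyj] -> 8 lines: lvd rpt lucv aoaj atzft sgfyj iwt zcpn
Hunk 2: at line 4 remove [atzft,sgfyj,iwt] add [dfxzp] -> 6 lines: lvd rpt lucv aoaj dfxzp zcpn
Hunk 3: at line 1 remove [rpt] add [ciezv,duxx] -> 7 lines: lvd ciezv duxx lucv aoaj dfxzp zcpn
Hunk 4: at line 4 remove [aoaj,dfxzp] add [fcp,wybq,stok] -> 8 lines: lvd ciezv duxx lucv fcp wybq stok zcpn
Hunk 5: at line 4 remove [wybq] add [jhywn] -> 8 lines: lvd ciezv duxx lucv fcp jhywn stok zcpn
Hunk 6: at line 1 remove [ciezv,duxx,lucv] add [sbn] -> 6 lines: lvd sbn fcp jhywn stok zcpn
Hunk 7: at line 1 remove [fcp,jhywn] add [qawvm] -> 5 lines: lvd sbn qawvm stok zcpn
Final line count: 5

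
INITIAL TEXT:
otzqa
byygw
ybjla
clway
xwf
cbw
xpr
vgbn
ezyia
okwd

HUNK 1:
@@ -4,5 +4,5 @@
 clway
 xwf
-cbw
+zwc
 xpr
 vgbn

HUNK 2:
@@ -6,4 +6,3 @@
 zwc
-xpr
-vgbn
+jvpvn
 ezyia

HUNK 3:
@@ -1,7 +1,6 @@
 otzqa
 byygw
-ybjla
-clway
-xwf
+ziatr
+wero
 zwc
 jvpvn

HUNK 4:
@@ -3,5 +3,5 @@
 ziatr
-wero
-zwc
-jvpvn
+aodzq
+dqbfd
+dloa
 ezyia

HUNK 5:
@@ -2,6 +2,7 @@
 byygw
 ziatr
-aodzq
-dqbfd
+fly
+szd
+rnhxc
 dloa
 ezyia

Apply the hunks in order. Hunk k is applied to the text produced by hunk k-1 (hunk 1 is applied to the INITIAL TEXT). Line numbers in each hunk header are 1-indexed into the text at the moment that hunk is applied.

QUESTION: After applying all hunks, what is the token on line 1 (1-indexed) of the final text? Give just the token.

Answer: otzqa

Derivation:
Hunk 1: at line 4 remove [cbw] add [zwc] -> 10 lines: otzqa byygw ybjla clway xwf zwc xpr vgbn ezyia okwd
Hunk 2: at line 6 remove [xpr,vgbn] add [jvpvn] -> 9 lines: otzqa byygw ybjla clway xwf zwc jvpvn ezyia okwd
Hunk 3: at line 1 remove [ybjla,clway,xwf] add [ziatr,wero] -> 8 lines: otzqa byygw ziatr wero zwc jvpvn ezyia okwd
Hunk 4: at line 3 remove [wero,zwc,jvpvn] add [aodzq,dqbfd,dloa] -> 8 lines: otzqa byygw ziatr aodzq dqbfd dloa ezyia okwd
Hunk 5: at line 2 remove [aodzq,dqbfd] add [fly,szd,rnhxc] -> 9 lines: otzqa byygw ziatr fly szd rnhxc dloa ezyia okwd
Final line 1: otzqa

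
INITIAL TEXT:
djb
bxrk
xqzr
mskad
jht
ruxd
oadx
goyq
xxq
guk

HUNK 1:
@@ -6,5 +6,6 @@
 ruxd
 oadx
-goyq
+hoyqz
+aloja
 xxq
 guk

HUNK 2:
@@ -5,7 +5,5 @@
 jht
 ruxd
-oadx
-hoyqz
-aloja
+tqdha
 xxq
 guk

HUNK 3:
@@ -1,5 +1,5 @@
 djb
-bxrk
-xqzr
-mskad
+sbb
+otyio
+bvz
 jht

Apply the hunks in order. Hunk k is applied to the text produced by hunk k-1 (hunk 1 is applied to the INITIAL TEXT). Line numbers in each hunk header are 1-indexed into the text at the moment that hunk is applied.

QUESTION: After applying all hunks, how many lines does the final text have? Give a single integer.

Hunk 1: at line 6 remove [goyq] add [hoyqz,aloja] -> 11 lines: djb bxrk xqzr mskad jht ruxd oadx hoyqz aloja xxq guk
Hunk 2: at line 5 remove [oadx,hoyqz,aloja] add [tqdha] -> 9 lines: djb bxrk xqzr mskad jht ruxd tqdha xxq guk
Hunk 3: at line 1 remove [bxrk,xqzr,mskad] add [sbb,otyio,bvz] -> 9 lines: djb sbb otyio bvz jht ruxd tqdha xxq guk
Final line count: 9

Answer: 9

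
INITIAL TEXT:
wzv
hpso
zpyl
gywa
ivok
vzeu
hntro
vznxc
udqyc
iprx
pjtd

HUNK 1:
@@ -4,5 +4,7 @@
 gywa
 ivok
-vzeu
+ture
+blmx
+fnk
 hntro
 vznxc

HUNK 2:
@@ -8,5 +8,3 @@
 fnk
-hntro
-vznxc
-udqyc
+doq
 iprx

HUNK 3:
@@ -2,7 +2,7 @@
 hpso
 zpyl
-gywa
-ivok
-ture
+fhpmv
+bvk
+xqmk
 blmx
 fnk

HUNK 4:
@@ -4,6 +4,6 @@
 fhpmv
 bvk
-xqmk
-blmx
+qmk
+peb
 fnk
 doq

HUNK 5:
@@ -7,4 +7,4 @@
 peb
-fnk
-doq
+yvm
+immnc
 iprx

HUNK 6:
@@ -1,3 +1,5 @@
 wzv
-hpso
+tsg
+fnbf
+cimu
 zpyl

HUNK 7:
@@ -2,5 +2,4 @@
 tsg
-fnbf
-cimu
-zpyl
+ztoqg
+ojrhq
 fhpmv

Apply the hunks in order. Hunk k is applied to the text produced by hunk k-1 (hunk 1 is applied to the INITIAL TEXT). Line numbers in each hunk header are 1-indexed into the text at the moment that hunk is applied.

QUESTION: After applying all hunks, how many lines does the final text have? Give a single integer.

Hunk 1: at line 4 remove [vzeu] add [ture,blmx,fnk] -> 13 lines: wzv hpso zpyl gywa ivok ture blmx fnk hntro vznxc udqyc iprx pjtd
Hunk 2: at line 8 remove [hntro,vznxc,udqyc] add [doq] -> 11 lines: wzv hpso zpyl gywa ivok ture blmx fnk doq iprx pjtd
Hunk 3: at line 2 remove [gywa,ivok,ture] add [fhpmv,bvk,xqmk] -> 11 lines: wzv hpso zpyl fhpmv bvk xqmk blmx fnk doq iprx pjtd
Hunk 4: at line 4 remove [xqmk,blmx] add [qmk,peb] -> 11 lines: wzv hpso zpyl fhpmv bvk qmk peb fnk doq iprx pjtd
Hunk 5: at line 7 remove [fnk,doq] add [yvm,immnc] -> 11 lines: wzv hpso zpyl fhpmv bvk qmk peb yvm immnc iprx pjtd
Hunk 6: at line 1 remove [hpso] add [tsg,fnbf,cimu] -> 13 lines: wzv tsg fnbf cimu zpyl fhpmv bvk qmk peb yvm immnc iprx pjtd
Hunk 7: at line 2 remove [fnbf,cimu,zpyl] add [ztoqg,ojrhq] -> 12 lines: wzv tsg ztoqg ojrhq fhpmv bvk qmk peb yvm immnc iprx pjtd
Final line count: 12

Answer: 12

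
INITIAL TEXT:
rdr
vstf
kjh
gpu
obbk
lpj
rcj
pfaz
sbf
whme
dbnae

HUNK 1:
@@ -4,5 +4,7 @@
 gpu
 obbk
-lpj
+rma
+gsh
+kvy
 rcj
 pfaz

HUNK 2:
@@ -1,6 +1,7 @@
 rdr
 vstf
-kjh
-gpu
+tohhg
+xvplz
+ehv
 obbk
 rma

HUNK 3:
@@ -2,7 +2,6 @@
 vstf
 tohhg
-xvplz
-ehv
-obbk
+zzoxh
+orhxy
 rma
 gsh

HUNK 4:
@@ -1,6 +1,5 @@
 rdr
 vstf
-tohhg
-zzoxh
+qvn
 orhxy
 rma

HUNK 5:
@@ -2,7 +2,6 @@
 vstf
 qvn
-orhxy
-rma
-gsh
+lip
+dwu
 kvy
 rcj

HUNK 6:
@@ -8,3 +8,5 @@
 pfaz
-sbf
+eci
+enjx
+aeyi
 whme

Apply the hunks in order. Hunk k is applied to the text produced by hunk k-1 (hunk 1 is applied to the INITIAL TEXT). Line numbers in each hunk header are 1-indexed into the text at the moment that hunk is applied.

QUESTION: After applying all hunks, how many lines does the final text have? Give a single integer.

Answer: 13

Derivation:
Hunk 1: at line 4 remove [lpj] add [rma,gsh,kvy] -> 13 lines: rdr vstf kjh gpu obbk rma gsh kvy rcj pfaz sbf whme dbnae
Hunk 2: at line 1 remove [kjh,gpu] add [tohhg,xvplz,ehv] -> 14 lines: rdr vstf tohhg xvplz ehv obbk rma gsh kvy rcj pfaz sbf whme dbnae
Hunk 3: at line 2 remove [xvplz,ehv,obbk] add [zzoxh,orhxy] -> 13 lines: rdr vstf tohhg zzoxh orhxy rma gsh kvy rcj pfaz sbf whme dbnae
Hunk 4: at line 1 remove [tohhg,zzoxh] add [qvn] -> 12 lines: rdr vstf qvn orhxy rma gsh kvy rcj pfaz sbf whme dbnae
Hunk 5: at line 2 remove [orhxy,rma,gsh] add [lip,dwu] -> 11 lines: rdr vstf qvn lip dwu kvy rcj pfaz sbf whme dbnae
Hunk 6: at line 8 remove [sbf] add [eci,enjx,aeyi] -> 13 lines: rdr vstf qvn lip dwu kvy rcj pfaz eci enjx aeyi whme dbnae
Final line count: 13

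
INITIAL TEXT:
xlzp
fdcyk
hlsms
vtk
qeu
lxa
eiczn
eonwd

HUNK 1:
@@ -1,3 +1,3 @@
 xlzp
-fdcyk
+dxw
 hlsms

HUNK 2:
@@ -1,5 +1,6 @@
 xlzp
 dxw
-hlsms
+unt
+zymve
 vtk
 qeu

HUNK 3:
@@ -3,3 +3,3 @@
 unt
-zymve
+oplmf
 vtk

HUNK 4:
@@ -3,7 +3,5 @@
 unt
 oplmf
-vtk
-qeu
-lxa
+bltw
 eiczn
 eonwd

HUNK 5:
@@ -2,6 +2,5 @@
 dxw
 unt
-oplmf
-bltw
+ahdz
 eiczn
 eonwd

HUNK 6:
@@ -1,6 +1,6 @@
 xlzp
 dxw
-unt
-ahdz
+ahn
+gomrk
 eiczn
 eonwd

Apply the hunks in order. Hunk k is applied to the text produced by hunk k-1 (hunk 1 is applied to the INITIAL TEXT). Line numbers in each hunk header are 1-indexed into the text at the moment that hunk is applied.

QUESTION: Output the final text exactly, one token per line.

Answer: xlzp
dxw
ahn
gomrk
eiczn
eonwd

Derivation:
Hunk 1: at line 1 remove [fdcyk] add [dxw] -> 8 lines: xlzp dxw hlsms vtk qeu lxa eiczn eonwd
Hunk 2: at line 1 remove [hlsms] add [unt,zymve] -> 9 lines: xlzp dxw unt zymve vtk qeu lxa eiczn eonwd
Hunk 3: at line 3 remove [zymve] add [oplmf] -> 9 lines: xlzp dxw unt oplmf vtk qeu lxa eiczn eonwd
Hunk 4: at line 3 remove [vtk,qeu,lxa] add [bltw] -> 7 lines: xlzp dxw unt oplmf bltw eiczn eonwd
Hunk 5: at line 2 remove [oplmf,bltw] add [ahdz] -> 6 lines: xlzp dxw unt ahdz eiczn eonwd
Hunk 6: at line 1 remove [unt,ahdz] add [ahn,gomrk] -> 6 lines: xlzp dxw ahn gomrk eiczn eonwd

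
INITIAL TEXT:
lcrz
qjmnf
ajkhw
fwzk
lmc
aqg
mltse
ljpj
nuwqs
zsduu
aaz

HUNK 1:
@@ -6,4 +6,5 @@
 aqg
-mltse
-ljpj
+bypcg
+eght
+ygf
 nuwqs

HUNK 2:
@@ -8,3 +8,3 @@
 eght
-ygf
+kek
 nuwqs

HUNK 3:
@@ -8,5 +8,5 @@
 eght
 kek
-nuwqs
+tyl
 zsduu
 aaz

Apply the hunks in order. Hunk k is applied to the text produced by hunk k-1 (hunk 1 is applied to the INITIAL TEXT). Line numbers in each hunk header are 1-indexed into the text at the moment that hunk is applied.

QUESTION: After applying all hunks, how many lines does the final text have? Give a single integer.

Answer: 12

Derivation:
Hunk 1: at line 6 remove [mltse,ljpj] add [bypcg,eght,ygf] -> 12 lines: lcrz qjmnf ajkhw fwzk lmc aqg bypcg eght ygf nuwqs zsduu aaz
Hunk 2: at line 8 remove [ygf] add [kek] -> 12 lines: lcrz qjmnf ajkhw fwzk lmc aqg bypcg eght kek nuwqs zsduu aaz
Hunk 3: at line 8 remove [nuwqs] add [tyl] -> 12 lines: lcrz qjmnf ajkhw fwzk lmc aqg bypcg eght kek tyl zsduu aaz
Final line count: 12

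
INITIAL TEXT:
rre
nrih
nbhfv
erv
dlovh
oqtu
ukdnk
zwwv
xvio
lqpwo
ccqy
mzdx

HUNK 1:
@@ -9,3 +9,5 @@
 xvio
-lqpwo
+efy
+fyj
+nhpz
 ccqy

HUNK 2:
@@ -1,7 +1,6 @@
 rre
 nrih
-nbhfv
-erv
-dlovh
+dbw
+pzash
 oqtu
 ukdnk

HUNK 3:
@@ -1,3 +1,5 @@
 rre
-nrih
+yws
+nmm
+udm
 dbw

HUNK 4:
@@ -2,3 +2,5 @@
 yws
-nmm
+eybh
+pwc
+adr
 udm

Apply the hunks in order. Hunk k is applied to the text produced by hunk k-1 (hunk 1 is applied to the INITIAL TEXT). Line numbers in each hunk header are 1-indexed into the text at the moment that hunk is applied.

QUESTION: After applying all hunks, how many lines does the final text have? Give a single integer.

Hunk 1: at line 9 remove [lqpwo] add [efy,fyj,nhpz] -> 14 lines: rre nrih nbhfv erv dlovh oqtu ukdnk zwwv xvio efy fyj nhpz ccqy mzdx
Hunk 2: at line 1 remove [nbhfv,erv,dlovh] add [dbw,pzash] -> 13 lines: rre nrih dbw pzash oqtu ukdnk zwwv xvio efy fyj nhpz ccqy mzdx
Hunk 3: at line 1 remove [nrih] add [yws,nmm,udm] -> 15 lines: rre yws nmm udm dbw pzash oqtu ukdnk zwwv xvio efy fyj nhpz ccqy mzdx
Hunk 4: at line 2 remove [nmm] add [eybh,pwc,adr] -> 17 lines: rre yws eybh pwc adr udm dbw pzash oqtu ukdnk zwwv xvio efy fyj nhpz ccqy mzdx
Final line count: 17

Answer: 17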